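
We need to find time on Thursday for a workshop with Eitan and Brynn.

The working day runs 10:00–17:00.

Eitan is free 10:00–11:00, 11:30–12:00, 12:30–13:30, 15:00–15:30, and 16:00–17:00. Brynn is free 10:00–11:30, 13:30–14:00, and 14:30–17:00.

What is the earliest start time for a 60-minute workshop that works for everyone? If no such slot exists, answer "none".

10:00

Eitan ∩ Brynn: 10:00–11:00, 15:00–15:30, 16:00–17:00.
Windows ≥ 60 min: 10:00–11:00, 16:00–17:00.
Earliest such window starts at 10:00.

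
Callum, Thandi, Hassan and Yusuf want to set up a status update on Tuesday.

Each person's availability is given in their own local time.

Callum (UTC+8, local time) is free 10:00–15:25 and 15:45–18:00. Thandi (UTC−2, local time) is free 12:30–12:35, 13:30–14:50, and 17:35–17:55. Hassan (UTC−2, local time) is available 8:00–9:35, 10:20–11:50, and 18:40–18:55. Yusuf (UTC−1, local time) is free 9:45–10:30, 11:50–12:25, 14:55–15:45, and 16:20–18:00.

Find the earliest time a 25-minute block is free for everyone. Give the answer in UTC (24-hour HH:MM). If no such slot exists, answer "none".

none

Callum → UTC: 02:00–07:25, 07:45–10:00.
Thandi → UTC: 14:30–14:35, 15:30–16:50, 19:35–19:55.
Hassan → UTC: 10:00–11:35, 12:20–13:50, 20:40–20:55.
Yusuf → UTC: 10:45–11:30, 12:50–13:25, 15:55–16:45, 17:20–19:00.
Callum ∩ Thandi: (none).
Callum ∩ Thandi ∩ Hassan: (none).
Callum ∩ Thandi ∩ Hassan ∩ Yusuf: (none).
Windows ≥ 25 min: (none).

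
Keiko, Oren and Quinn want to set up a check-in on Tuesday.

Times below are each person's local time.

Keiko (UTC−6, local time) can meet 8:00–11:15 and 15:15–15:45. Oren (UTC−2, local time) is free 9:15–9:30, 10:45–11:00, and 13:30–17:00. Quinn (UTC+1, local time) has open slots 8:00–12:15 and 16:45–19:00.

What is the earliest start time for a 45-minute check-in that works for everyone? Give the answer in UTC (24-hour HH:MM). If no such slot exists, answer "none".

15:45

Keiko → UTC: 14:00–17:15, 21:15–21:45.
Oren → UTC: 11:15–11:30, 12:45–13:00, 15:30–19:00.
Quinn → UTC: 07:00–11:15, 15:45–18:00.
Keiko ∩ Oren: 15:30–17:15.
Keiko ∩ Oren ∩ Quinn: 15:45–17:15.
Windows ≥ 45 min: 15:45–17:15.
Earliest such window starts at 15:45.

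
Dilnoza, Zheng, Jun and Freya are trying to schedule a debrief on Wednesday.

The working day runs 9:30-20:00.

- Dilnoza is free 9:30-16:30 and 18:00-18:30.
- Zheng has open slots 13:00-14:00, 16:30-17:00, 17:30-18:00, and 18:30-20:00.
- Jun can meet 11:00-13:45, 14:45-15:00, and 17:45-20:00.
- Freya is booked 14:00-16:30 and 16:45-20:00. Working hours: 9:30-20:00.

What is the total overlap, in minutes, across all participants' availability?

Freya free within 09:30–20:00: 09:30–14:00, 16:30–16:45.
Dilnoza ∩ Zheng: 13:00–14:00.
Dilnoza ∩ Zheng ∩ Jun: 13:00–13:45.
Dilnoza ∩ Zheng ∩ Jun ∩ Freya: 13:00–13:45.
Total common minutes: 45.

45 minutes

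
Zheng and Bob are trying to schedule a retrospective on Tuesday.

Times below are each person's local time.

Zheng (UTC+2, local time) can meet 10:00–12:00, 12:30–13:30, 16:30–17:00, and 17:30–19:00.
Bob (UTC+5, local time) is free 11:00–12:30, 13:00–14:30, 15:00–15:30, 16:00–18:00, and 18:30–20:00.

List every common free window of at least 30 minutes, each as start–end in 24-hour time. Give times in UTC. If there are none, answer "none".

Zheng → UTC: 08:00–10:00, 10:30–11:30, 14:30–15:00, 15:30–17:00.
Bob → UTC: 06:00–07:30, 08:00–09:30, 10:00–10:30, 11:00–13:00, 13:30–15:00.
Zheng ∩ Bob: 08:00–09:30, 11:00–11:30, 14:30–15:00.
Windows ≥ 30 min: 08:00–09:30, 11:00–11:30, 14:30–15:00.

08:00–09:30, 11:00–11:30, 14:30–15:00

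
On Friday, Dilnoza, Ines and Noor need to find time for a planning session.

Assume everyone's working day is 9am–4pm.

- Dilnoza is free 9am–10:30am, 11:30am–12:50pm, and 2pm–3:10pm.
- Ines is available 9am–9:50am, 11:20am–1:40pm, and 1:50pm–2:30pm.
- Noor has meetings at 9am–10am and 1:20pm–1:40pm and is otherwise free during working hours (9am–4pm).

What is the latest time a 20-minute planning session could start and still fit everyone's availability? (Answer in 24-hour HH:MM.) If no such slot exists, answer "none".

Noor free within 09:00–16:00: 10:00–13:20, 13:40–16:00.
Dilnoza ∩ Ines: 09:00–09:50, 11:30–12:50, 14:00–14:30.
Dilnoza ∩ Ines ∩ Noor: 11:30–12:50, 14:00–14:30.
Windows ≥ 20 min: 11:30–12:50, 14:00–14:30.
Latest start in the last window 14:00–14:30 is 14:30 − 20 min = 14:10.

14:10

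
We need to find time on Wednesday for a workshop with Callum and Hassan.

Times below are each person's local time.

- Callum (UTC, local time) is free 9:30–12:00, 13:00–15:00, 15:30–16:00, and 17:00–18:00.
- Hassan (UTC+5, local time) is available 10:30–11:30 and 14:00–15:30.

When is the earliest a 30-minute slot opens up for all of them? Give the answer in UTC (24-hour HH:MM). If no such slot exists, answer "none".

09:30

Callum → UTC: 09:30–12:00, 13:00–15:00, 15:30–16:00, 17:00–18:00.
Hassan → UTC: 05:30–06:30, 09:00–10:30.
Callum ∩ Hassan: 09:30–10:30.
Windows ≥ 30 min: 09:30–10:30.
Earliest such window starts at 09:30.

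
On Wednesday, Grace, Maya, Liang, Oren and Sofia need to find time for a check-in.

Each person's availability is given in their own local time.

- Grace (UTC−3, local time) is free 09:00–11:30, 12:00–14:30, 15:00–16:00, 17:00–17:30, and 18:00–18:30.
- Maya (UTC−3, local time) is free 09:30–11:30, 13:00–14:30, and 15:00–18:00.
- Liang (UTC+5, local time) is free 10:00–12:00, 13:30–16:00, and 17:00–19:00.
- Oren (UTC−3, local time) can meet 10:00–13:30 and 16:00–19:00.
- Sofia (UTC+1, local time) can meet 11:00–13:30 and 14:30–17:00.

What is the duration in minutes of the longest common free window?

Grace → UTC: 12:00–14:30, 15:00–17:30, 18:00–19:00, 20:00–20:30, 21:00–21:30.
Maya → UTC: 12:30–14:30, 16:00–17:30, 18:00–21:00.
Liang → UTC: 05:00–07:00, 08:30–11:00, 12:00–14:00.
Oren → UTC: 13:00–16:30, 19:00–22:00.
Sofia → UTC: 10:00–12:30, 13:30–16:00.
Grace ∩ Maya: 12:30–14:30, 16:00–17:30, 18:00–19:00, 20:00–20:30.
Grace ∩ Maya ∩ Liang: 12:30–14:00.
Grace ∩ Maya ∩ Liang ∩ Oren: 13:00–14:00.
Grace ∩ Maya ∩ Liang ∩ Oren ∩ Sofia: 13:30–14:00.
Single common window of 30 minutes.

30 minutes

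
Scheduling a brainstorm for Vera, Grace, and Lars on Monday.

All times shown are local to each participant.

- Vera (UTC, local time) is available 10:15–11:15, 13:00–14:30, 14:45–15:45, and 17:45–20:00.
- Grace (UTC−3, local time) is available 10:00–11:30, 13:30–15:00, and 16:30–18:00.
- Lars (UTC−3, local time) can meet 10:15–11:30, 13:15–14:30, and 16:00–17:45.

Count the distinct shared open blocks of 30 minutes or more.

2

Vera → UTC: 10:15–11:15, 13:00–14:30, 14:45–15:45, 17:45–20:00.
Grace → UTC: 13:00–14:30, 16:30–18:00, 19:30–21:00.
Lars → UTC: 13:15–14:30, 16:15–17:30, 19:00–20:45.
Vera ∩ Grace: 13:00–14:30, 17:45–18:00, 19:30–20:00.
Vera ∩ Grace ∩ Lars: 13:15–14:30, 19:30–20:00.
Windows ≥ 30 min: 13:15–14:30, 19:30–20:00.
That's 2 windows.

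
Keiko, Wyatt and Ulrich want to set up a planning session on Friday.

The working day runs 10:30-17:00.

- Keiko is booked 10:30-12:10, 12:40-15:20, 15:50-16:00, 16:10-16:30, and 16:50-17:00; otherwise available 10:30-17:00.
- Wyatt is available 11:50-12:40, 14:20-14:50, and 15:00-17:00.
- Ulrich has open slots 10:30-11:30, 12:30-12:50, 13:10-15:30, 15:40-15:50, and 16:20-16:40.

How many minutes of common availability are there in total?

Keiko free within 10:30–17:00: 12:10–12:40, 15:20–15:50, 16:00–16:10, 16:30–16:50.
Keiko ∩ Wyatt: 12:10–12:40, 15:20–15:50, 16:00–16:10, 16:30–16:50.
Keiko ∩ Wyatt ∩ Ulrich: 12:30–12:40, 15:20–15:30, 15:40–15:50, 16:30–16:40.
Total common minutes: 10 + 10 + 10 + 10 = 40.

40 minutes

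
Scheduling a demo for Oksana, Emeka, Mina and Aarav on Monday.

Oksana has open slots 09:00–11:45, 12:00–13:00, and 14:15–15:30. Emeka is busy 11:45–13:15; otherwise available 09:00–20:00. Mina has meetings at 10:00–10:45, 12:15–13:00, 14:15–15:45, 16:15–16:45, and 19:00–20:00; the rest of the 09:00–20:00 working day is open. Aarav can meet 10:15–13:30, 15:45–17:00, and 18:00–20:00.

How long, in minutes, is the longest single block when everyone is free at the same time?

60 minutes

Emeka free within 09:00–20:00: 09:00–11:45, 13:15–20:00.
Mina free within 09:00–20:00: 09:00–10:00, 10:45–12:15, 13:00–14:15, 15:45–16:15, 16:45–19:00.
Oksana ∩ Emeka: 09:00–11:45, 14:15–15:30.
Oksana ∩ Emeka ∩ Mina: 09:00–10:00, 10:45–11:45.
Oksana ∩ Emeka ∩ Mina ∩ Aarav: 10:45–11:45.
Single common window of 60 minutes.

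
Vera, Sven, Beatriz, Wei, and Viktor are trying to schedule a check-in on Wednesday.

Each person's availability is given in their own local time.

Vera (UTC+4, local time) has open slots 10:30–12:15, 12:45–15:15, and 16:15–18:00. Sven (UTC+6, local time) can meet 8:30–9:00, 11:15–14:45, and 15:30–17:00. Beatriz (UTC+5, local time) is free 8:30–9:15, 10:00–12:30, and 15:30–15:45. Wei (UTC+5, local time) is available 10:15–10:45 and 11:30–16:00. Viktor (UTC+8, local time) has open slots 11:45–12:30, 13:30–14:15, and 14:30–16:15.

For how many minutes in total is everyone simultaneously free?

Vera → UTC: 06:30–08:15, 08:45–11:15, 12:15–14:00.
Sven → UTC: 02:30–03:00, 05:15–08:45, 09:30–11:00.
Beatriz → UTC: 03:30–04:15, 05:00–07:30, 10:30–10:45.
Wei → UTC: 05:15–05:45, 06:30–11:00.
Viktor → UTC: 03:45–04:30, 05:30–06:15, 06:30–08:15.
Vera ∩ Sven: 06:30–08:15, 09:30–11:00.
Vera ∩ Sven ∩ Beatriz: 06:30–07:30, 10:30–10:45.
Vera ∩ Sven ∩ Beatriz ∩ Wei: 06:30–07:30, 10:30–10:45.
Vera ∩ Sven ∩ Beatriz ∩ Wei ∩ Viktor: 06:30–07:30.
Total common minutes: 60.

60 minutes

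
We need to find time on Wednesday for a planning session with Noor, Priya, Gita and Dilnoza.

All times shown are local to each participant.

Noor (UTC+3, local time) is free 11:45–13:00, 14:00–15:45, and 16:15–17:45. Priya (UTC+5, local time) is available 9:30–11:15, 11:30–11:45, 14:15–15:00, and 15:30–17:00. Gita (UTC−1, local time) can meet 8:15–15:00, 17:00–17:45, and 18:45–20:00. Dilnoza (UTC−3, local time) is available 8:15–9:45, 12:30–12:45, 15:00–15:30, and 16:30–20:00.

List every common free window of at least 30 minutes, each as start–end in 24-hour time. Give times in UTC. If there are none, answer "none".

Noor → UTC: 08:45–10:00, 11:00–12:45, 13:15–14:45.
Priya → UTC: 04:30–06:15, 06:30–06:45, 09:15–10:00, 10:30–12:00.
Gita → UTC: 09:15–16:00, 18:00–18:45, 19:45–21:00.
Dilnoza → UTC: 11:15–12:45, 15:30–15:45, 18:00–18:30, 19:30–23:00.
Noor ∩ Priya: 09:15–10:00, 11:00–12:00.
Noor ∩ Priya ∩ Gita: 09:15–10:00, 11:00–12:00.
Noor ∩ Priya ∩ Gita ∩ Dilnoza: 11:15–12:00.
Windows ≥ 30 min: 11:15–12:00.

11:15–12:00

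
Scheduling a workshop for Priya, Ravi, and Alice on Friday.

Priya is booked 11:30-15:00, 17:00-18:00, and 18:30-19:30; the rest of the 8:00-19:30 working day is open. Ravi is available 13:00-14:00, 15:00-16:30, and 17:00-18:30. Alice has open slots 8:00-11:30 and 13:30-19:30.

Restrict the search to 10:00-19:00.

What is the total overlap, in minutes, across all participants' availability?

Priya free within 08:00–19:30: 08:00–11:30, 15:00–17:00, 18:00–18:30.
Priya ∩ Ravi: 15:00–16:30, 18:00–18:30.
Priya ∩ Ravi ∩ Alice: 15:00–16:30, 18:00–18:30.
Restricted to 10:00–19:00: 15:00–16:30, 18:00–18:30.
Total common minutes: 90 + 30 = 120.

120 minutes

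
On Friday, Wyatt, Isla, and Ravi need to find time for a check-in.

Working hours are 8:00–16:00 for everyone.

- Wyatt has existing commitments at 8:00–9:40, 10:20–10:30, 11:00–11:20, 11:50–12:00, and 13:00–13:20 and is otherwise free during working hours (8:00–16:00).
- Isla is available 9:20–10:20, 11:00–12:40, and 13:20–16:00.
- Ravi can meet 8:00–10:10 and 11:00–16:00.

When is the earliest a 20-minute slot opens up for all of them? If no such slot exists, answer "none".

Wyatt free within 08:00–16:00: 09:40–10:20, 10:30–11:00, 11:20–11:50, 12:00–13:00, 13:20–16:00.
Wyatt ∩ Isla: 09:40–10:20, 11:20–11:50, 12:00–12:40, 13:20–16:00.
Wyatt ∩ Isla ∩ Ravi: 09:40–10:10, 11:20–11:50, 12:00–12:40, 13:20–16:00.
Windows ≥ 20 min: 09:40–10:10, 11:20–11:50, 12:00–12:40, 13:20–16:00.
Earliest such window starts at 09:40.

09:40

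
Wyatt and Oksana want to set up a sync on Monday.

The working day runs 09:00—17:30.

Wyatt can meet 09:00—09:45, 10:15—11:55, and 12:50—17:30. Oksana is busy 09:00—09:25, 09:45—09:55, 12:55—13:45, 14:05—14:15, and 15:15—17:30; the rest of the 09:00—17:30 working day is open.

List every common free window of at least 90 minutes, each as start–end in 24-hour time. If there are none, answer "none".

10:15–11:55

Oksana free within 09:00–17:30: 09:25–09:45, 09:55–12:55, 13:45–14:05, 14:15–15:15.
Wyatt ∩ Oksana: 09:25–09:45, 10:15–11:55, 12:50–12:55, 13:45–14:05, 14:15–15:15.
Windows ≥ 90 min: 10:15–11:55.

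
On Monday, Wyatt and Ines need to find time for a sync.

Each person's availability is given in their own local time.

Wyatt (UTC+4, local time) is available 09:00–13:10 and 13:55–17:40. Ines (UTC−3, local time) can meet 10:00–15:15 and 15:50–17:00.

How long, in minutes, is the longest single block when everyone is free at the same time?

40 minutes

Wyatt → UTC: 05:00–09:10, 09:55–13:40.
Ines → UTC: 13:00–18:15, 18:50–20:00.
Wyatt ∩ Ines: 13:00–13:40.
Single common window of 40 minutes.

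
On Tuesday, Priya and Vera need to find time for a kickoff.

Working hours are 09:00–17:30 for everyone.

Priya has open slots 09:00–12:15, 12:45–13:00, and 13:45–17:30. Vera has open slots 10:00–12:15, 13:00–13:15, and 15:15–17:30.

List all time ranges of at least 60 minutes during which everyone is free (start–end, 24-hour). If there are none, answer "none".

Priya ∩ Vera: 10:00–12:15, 15:15–17:30.
Windows ≥ 60 min: 10:00–12:15, 15:15–17:30.

10:00–12:15, 15:15–17:30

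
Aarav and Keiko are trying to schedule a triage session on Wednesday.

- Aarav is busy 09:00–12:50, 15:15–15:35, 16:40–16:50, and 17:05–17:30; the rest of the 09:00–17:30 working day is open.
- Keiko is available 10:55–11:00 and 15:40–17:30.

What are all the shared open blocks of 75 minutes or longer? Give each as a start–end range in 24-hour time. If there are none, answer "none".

Aarav free within 09:00–17:30: 12:50–15:15, 15:35–16:40, 16:50–17:05.
Aarav ∩ Keiko: 15:40–16:40, 16:50–17:05.
Windows ≥ 75 min: (none).

none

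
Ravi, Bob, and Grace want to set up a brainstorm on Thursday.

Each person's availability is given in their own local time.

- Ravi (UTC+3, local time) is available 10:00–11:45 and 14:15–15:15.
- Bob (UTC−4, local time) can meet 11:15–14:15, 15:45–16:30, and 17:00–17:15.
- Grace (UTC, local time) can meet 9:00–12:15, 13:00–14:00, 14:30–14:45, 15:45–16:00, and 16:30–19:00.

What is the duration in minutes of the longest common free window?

Ravi → UTC: 07:00–08:45, 11:15–12:15.
Bob → UTC: 15:15–18:15, 19:45–20:30, 21:00–21:15.
Grace → UTC: 09:00–12:15, 13:00–14:00, 14:30–14:45, 15:45–16:00, 16:30–19:00.
Ravi ∩ Bob: (none).
Ravi ∩ Bob ∩ Grace: (none).
No common window.

0 minutes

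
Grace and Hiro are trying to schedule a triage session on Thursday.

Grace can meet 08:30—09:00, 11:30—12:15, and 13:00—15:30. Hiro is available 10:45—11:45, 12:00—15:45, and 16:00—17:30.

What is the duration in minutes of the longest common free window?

Grace ∩ Hiro: 11:30–11:45, 12:00–12:15, 13:00–15:30.
Common window lengths: 15, 15, 150 min; longest is 150.

150 minutes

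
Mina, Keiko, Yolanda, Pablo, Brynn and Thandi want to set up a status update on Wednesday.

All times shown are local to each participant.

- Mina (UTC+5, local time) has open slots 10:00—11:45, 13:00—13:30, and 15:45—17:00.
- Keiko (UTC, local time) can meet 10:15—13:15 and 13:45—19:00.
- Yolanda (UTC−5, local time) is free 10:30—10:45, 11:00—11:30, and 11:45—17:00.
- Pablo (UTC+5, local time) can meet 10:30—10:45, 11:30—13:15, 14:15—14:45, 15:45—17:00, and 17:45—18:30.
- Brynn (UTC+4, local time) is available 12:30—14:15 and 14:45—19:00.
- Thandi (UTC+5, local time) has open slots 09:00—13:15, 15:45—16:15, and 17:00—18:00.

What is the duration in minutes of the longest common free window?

Mina → UTC: 05:00–06:45, 08:00–08:30, 10:45–12:00.
Keiko → UTC: 10:15–13:15, 13:45–19:00.
Yolanda → UTC: 15:30–15:45, 16:00–16:30, 16:45–22:00.
Pablo → UTC: 05:30–05:45, 06:30–08:15, 09:15–09:45, 10:45–12:00, 12:45–13:30.
Brynn → UTC: 08:30–10:15, 10:45–15:00.
Thandi → UTC: 04:00–08:15, 10:45–11:15, 12:00–13:00.
Mina ∩ Keiko: 10:45–12:00.
Mina ∩ Keiko ∩ Yolanda: (none).
Mina ∩ Keiko ∩ Yolanda ∩ Pablo: (none).
Mina ∩ Keiko ∩ Yolanda ∩ Pablo ∩ Brynn: (none).
Mina ∩ Keiko ∩ Yolanda ∩ Pablo ∩ Brynn ∩ Thandi: (none).
No common window.

0 minutes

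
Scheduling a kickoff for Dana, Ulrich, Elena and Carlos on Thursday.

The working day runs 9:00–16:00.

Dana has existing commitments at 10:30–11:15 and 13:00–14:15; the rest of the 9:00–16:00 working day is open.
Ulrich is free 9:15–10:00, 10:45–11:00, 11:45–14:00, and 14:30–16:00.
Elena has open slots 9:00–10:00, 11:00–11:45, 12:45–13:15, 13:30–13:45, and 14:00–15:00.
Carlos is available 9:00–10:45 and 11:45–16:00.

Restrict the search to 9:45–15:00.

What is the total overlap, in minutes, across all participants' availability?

60 minutes

Dana free within 09:00–16:00: 09:00–10:30, 11:15–13:00, 14:15–16:00.
Dana ∩ Ulrich: 09:15–10:00, 11:45–13:00, 14:30–16:00.
Dana ∩ Ulrich ∩ Elena: 09:15–10:00, 12:45–13:00, 14:30–15:00.
Dana ∩ Ulrich ∩ Elena ∩ Carlos: 09:15–10:00, 12:45–13:00, 14:30–15:00.
Restricted to 09:45–15:00: 09:45–10:00, 12:45–13:00, 14:30–15:00.
Total common minutes: 15 + 15 + 30 = 60.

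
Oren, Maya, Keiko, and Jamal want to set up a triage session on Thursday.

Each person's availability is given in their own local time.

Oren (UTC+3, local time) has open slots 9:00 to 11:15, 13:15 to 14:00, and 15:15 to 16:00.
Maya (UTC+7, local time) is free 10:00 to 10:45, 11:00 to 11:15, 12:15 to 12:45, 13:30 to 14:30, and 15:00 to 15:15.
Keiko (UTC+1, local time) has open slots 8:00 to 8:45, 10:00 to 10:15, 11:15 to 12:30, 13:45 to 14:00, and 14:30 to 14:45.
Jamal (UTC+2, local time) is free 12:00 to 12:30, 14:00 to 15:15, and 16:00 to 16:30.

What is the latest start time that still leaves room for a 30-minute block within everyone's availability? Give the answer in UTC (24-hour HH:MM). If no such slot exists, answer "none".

none

Oren → UTC: 06:00–08:15, 10:15–11:00, 12:15–13:00.
Maya → UTC: 03:00–03:45, 04:00–04:15, 05:15–05:45, 06:30–07:30, 08:00–08:15.
Keiko → UTC: 07:00–07:45, 09:00–09:15, 10:15–11:30, 12:45–13:00, 13:30–13:45.
Jamal → UTC: 10:00–10:30, 12:00–13:15, 14:00–14:30.
Oren ∩ Maya: 06:30–07:30, 08:00–08:15.
Oren ∩ Maya ∩ Keiko: 07:00–07:30.
Oren ∩ Maya ∩ Keiko ∩ Jamal: (none).
Windows ≥ 30 min: (none).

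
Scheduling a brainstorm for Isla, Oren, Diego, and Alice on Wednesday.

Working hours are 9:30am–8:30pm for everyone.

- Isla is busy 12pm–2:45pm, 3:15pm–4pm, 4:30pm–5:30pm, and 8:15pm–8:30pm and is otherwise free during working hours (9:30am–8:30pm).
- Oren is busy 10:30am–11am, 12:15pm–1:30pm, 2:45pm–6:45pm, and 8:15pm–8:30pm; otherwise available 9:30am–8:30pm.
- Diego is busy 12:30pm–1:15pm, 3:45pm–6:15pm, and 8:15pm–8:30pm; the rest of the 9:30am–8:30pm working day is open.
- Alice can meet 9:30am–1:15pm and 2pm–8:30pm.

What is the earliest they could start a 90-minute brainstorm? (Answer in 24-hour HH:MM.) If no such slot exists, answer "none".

18:45

Isla free within 09:30–20:30: 09:30–12:00, 14:45–15:15, 16:00–16:30, 17:30–20:15.
Oren free within 09:30–20:30: 09:30–10:30, 11:00–12:15, 13:30–14:45, 18:45–20:15.
Diego free within 09:30–20:30: 09:30–12:30, 13:15–15:45, 18:15–20:15.
Isla ∩ Oren: 09:30–10:30, 11:00–12:00, 18:45–20:15.
Isla ∩ Oren ∩ Diego: 09:30–10:30, 11:00–12:00, 18:45–20:15.
Isla ∩ Oren ∩ Diego ∩ Alice: 09:30–10:30, 11:00–12:00, 18:45–20:15.
Windows ≥ 90 min: 18:45–20:15.
Earliest such window starts at 18:45.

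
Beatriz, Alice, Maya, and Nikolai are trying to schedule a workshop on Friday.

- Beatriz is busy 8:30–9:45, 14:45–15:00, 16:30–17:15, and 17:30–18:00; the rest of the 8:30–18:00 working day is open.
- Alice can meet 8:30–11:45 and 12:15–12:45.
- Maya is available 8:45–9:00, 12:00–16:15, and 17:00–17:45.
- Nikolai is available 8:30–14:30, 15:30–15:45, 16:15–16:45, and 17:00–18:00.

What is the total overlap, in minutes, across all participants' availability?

30 minutes

Beatriz free within 08:30–18:00: 09:45–14:45, 15:00–16:30, 17:15–17:30.
Beatriz ∩ Alice: 09:45–11:45, 12:15–12:45.
Beatriz ∩ Alice ∩ Maya: 12:15–12:45.
Beatriz ∩ Alice ∩ Maya ∩ Nikolai: 12:15–12:45.
Total common minutes: 30.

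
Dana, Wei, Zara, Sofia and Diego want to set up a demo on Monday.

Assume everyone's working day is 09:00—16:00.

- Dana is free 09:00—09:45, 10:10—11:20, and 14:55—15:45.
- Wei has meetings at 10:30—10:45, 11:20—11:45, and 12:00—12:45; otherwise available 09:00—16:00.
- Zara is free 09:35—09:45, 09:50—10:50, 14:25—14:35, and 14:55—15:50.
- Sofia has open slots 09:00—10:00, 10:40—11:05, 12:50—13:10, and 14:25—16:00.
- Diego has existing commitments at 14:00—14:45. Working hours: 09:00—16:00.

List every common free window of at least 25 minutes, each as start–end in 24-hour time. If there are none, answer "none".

14:55–15:45

Wei free within 09:00–16:00: 09:00–10:30, 10:45–11:20, 11:45–12:00, 12:45–16:00.
Diego free within 09:00–16:00: 09:00–14:00, 14:45–16:00.
Dana ∩ Wei: 09:00–09:45, 10:10–10:30, 10:45–11:20, 14:55–15:45.
Dana ∩ Wei ∩ Zara: 09:35–09:45, 10:10–10:30, 10:45–10:50, 14:55–15:45.
Dana ∩ Wei ∩ Zara ∩ Sofia: 09:35–09:45, 10:45–10:50, 14:55–15:45.
Dana ∩ Wei ∩ Zara ∩ Sofia ∩ Diego: 09:35–09:45, 10:45–10:50, 14:55–15:45.
Windows ≥ 25 min: 14:55–15:45.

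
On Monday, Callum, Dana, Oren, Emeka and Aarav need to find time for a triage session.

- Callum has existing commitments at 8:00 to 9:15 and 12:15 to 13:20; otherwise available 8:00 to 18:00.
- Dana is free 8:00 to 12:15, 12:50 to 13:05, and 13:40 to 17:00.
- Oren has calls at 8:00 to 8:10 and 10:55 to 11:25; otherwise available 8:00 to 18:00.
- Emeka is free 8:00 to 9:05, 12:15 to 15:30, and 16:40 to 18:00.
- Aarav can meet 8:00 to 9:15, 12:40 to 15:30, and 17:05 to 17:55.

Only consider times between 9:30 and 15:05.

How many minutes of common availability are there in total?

Callum free within 08:00–18:00: 09:15–12:15, 13:20–18:00.
Oren free within 08:00–18:00: 08:10–10:55, 11:25–18:00.
Callum ∩ Dana: 09:15–12:15, 13:40–17:00.
Callum ∩ Dana ∩ Oren: 09:15–10:55, 11:25–12:15, 13:40–17:00.
Callum ∩ Dana ∩ Oren ∩ Emeka: 13:40–15:30, 16:40–17:00.
Callum ∩ Dana ∩ Oren ∩ Emeka ∩ Aarav: 13:40–15:30.
Restricted to 09:30–15:05: 13:40–15:05.
Total common minutes: 85.

85 minutes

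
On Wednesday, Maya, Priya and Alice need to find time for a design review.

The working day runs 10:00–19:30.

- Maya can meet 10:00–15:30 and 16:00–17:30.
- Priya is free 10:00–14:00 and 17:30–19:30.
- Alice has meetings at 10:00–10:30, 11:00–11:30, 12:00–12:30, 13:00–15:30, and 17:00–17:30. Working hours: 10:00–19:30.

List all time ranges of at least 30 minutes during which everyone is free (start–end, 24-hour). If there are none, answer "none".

10:30–11:00, 11:30–12:00, 12:30–13:00

Alice free within 10:00–19:30: 10:30–11:00, 11:30–12:00, 12:30–13:00, 15:30–17:00, 17:30–19:30.
Maya ∩ Priya: 10:00–14:00.
Maya ∩ Priya ∩ Alice: 10:30–11:00, 11:30–12:00, 12:30–13:00.
Windows ≥ 30 min: 10:30–11:00, 11:30–12:00, 12:30–13:00.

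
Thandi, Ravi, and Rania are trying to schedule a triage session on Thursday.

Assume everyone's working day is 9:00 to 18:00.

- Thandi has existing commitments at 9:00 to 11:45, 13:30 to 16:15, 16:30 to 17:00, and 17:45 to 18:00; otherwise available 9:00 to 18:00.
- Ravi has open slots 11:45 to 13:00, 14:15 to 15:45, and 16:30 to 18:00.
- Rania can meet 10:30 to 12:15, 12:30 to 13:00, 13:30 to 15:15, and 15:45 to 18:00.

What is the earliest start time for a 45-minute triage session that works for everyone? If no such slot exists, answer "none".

17:00

Thandi free within 09:00–18:00: 11:45–13:30, 16:15–16:30, 17:00–17:45.
Thandi ∩ Ravi: 11:45–13:00, 17:00–17:45.
Thandi ∩ Ravi ∩ Rania: 11:45–12:15, 12:30–13:00, 17:00–17:45.
Windows ≥ 45 min: 17:00–17:45.
Earliest such window starts at 17:00.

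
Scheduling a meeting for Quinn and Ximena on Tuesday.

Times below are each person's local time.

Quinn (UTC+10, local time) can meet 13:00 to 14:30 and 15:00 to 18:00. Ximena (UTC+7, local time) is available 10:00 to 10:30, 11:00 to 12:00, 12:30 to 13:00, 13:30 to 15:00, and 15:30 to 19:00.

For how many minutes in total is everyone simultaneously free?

180 minutes

Quinn → UTC: 03:00–04:30, 05:00–08:00.
Ximena → UTC: 03:00–03:30, 04:00–05:00, 05:30–06:00, 06:30–08:00, 08:30–12:00.
Quinn ∩ Ximena: 03:00–03:30, 04:00–04:30, 05:30–06:00, 06:30–08:00.
Total common minutes: 30 + 30 + 30 + 90 = 180.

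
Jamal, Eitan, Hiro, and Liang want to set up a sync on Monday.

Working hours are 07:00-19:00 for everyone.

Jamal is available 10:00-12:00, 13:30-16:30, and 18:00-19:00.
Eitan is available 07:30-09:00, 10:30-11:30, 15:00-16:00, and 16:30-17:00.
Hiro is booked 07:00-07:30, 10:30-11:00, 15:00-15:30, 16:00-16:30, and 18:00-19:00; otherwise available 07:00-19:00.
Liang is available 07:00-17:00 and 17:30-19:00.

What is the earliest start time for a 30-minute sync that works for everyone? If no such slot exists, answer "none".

Hiro free within 07:00–19:00: 07:30–10:30, 11:00–15:00, 15:30–16:00, 16:30–18:00.
Jamal ∩ Eitan: 10:30–11:30, 15:00–16:00.
Jamal ∩ Eitan ∩ Hiro: 11:00–11:30, 15:30–16:00.
Jamal ∩ Eitan ∩ Hiro ∩ Liang: 11:00–11:30, 15:30–16:00.
Windows ≥ 30 min: 11:00–11:30, 15:30–16:00.
Earliest such window starts at 11:00.

11:00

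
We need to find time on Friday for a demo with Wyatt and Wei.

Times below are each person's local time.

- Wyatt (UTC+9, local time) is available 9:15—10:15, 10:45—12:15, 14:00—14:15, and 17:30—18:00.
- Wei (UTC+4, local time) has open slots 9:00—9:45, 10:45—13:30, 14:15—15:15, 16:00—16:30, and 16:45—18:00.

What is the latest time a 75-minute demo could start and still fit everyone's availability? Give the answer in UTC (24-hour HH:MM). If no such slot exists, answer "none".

none

Wyatt → UTC: 00:15–01:15, 01:45–03:15, 05:00–05:15, 08:30–09:00.
Wei → UTC: 05:00–05:45, 06:45–09:30, 10:15–11:15, 12:00–12:30, 12:45–14:00.
Wyatt ∩ Wei: 05:00–05:15, 08:30–09:00.
Windows ≥ 75 min: (none).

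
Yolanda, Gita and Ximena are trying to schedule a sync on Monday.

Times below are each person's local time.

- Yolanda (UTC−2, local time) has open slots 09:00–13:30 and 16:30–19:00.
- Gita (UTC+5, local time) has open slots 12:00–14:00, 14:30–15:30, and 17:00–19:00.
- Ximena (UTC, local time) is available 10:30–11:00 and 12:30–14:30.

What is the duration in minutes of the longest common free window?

Yolanda → UTC: 11:00–15:30, 18:30–21:00.
Gita → UTC: 07:00–09:00, 09:30–10:30, 12:00–14:00.
Ximena → UTC: 10:30–11:00, 12:30–14:30.
Yolanda ∩ Gita: 12:00–14:00.
Yolanda ∩ Gita ∩ Ximena: 12:30–14:00.
Single common window of 90 minutes.

90 minutes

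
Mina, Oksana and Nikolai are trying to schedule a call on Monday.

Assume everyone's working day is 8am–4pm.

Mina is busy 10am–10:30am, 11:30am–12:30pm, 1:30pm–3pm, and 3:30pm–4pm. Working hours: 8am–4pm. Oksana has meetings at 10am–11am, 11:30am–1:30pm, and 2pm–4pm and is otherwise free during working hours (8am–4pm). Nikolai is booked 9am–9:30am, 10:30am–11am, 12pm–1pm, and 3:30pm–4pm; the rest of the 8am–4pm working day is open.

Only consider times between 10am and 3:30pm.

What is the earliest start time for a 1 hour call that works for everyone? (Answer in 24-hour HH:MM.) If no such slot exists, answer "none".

none

Mina free within 08:00–16:00: 08:00–10:00, 10:30–11:30, 12:30–13:30, 15:00–15:30.
Oksana free within 08:00–16:00: 08:00–10:00, 11:00–11:30, 13:30–14:00.
Nikolai free within 08:00–16:00: 08:00–09:00, 09:30–10:30, 11:00–12:00, 13:00–15:30.
Mina ∩ Oksana: 08:00–10:00, 11:00–11:30.
Mina ∩ Oksana ∩ Nikolai: 08:00–09:00, 09:30–10:00, 11:00–11:30.
Restricted to 10:00–15:30: 11:00–11:30.
Windows ≥ 60 min: (none).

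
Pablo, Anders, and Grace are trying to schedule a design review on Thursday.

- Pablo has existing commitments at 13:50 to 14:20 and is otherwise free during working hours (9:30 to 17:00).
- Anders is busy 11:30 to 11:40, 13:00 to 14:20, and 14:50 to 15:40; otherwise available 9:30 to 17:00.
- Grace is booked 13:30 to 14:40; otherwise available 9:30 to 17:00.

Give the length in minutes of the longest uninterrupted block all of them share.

120 minutes

Pablo free within 09:30–17:00: 09:30–13:50, 14:20–17:00.
Anders free within 09:30–17:00: 09:30–11:30, 11:40–13:00, 14:20–14:50, 15:40–17:00.
Grace free within 09:30–17:00: 09:30–13:30, 14:40–17:00.
Pablo ∩ Anders: 09:30–11:30, 11:40–13:00, 14:20–14:50, 15:40–17:00.
Pablo ∩ Anders ∩ Grace: 09:30–11:30, 11:40–13:00, 14:40–14:50, 15:40–17:00.
Common window lengths: 120, 80, 10, 80 min; longest is 120.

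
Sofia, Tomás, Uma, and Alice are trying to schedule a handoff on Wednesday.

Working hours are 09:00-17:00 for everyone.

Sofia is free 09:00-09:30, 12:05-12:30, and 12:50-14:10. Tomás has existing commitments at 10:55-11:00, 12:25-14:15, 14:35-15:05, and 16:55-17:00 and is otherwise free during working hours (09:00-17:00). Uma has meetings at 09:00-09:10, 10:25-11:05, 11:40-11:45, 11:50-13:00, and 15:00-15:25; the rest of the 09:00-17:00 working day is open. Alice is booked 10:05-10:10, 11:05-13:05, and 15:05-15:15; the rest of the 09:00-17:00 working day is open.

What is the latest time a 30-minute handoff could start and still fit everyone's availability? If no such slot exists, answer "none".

Tomás free within 09:00–17:00: 09:00–10:55, 11:00–12:25, 14:15–14:35, 15:05–16:55.
Uma free within 09:00–17:00: 09:10–10:25, 11:05–11:40, 11:45–11:50, 13:00–15:00, 15:25–17:00.
Alice free within 09:00–17:00: 09:00–10:05, 10:10–11:05, 13:05–15:05, 15:15–17:00.
Sofia ∩ Tomás: 09:00–09:30, 12:05–12:25.
Sofia ∩ Tomás ∩ Uma: 09:10–09:30.
Sofia ∩ Tomás ∩ Uma ∩ Alice: 09:10–09:30.
Windows ≥ 30 min: (none).

none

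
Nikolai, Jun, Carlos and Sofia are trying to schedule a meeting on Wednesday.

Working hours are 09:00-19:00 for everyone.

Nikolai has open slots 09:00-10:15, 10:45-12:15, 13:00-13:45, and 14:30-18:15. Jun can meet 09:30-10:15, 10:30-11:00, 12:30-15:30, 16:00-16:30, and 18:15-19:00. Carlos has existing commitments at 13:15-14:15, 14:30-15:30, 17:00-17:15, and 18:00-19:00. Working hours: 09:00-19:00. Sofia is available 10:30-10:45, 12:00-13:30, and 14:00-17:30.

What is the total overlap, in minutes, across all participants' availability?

Carlos free within 09:00–19:00: 09:00–13:15, 14:15–14:30, 15:30–17:00, 17:15–18:00.
Nikolai ∩ Jun: 09:30–10:15, 10:45–11:00, 13:00–13:45, 14:30–15:30, 16:00–16:30.
Nikolai ∩ Jun ∩ Carlos: 09:30–10:15, 10:45–11:00, 13:00–13:15, 16:00–16:30.
Nikolai ∩ Jun ∩ Carlos ∩ Sofia: 13:00–13:15, 16:00–16:30.
Total common minutes: 15 + 30 = 45.

45 minutes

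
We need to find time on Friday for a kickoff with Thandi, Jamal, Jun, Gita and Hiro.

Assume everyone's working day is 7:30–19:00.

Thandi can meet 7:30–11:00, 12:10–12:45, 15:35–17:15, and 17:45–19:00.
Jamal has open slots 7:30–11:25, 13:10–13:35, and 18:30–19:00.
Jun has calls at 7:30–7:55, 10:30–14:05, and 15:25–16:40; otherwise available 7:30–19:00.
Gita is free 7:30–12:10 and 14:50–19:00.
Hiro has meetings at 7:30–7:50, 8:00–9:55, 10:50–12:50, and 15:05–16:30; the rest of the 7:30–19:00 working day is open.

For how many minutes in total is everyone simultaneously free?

Jun free within 07:30–19:00: 07:55–10:30, 14:05–15:25, 16:40–19:00.
Hiro free within 07:30–19:00: 07:50–08:00, 09:55–10:50, 12:50–15:05, 16:30–19:00.
Thandi ∩ Jamal: 07:30–11:00, 18:30–19:00.
Thandi ∩ Jamal ∩ Jun: 07:55–10:30, 18:30–19:00.
Thandi ∩ Jamal ∩ Jun ∩ Gita: 07:55–10:30, 18:30–19:00.
Thandi ∩ Jamal ∩ Jun ∩ Gita ∩ Hiro: 07:55–08:00, 09:55–10:30, 18:30–19:00.
Total common minutes: 5 + 35 + 30 = 70.

70 minutes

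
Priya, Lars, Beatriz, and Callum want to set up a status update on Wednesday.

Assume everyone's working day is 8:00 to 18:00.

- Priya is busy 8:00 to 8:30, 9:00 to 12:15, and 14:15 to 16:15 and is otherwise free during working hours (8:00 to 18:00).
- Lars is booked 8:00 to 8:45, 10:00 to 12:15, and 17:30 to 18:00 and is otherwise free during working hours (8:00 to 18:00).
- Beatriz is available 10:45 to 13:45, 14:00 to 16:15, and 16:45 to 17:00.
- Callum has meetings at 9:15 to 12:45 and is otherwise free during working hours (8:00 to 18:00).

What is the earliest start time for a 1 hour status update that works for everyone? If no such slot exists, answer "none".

Priya free within 08:00–18:00: 08:30–09:00, 12:15–14:15, 16:15–18:00.
Lars free within 08:00–18:00: 08:45–10:00, 12:15–17:30.
Callum free within 08:00–18:00: 08:00–09:15, 12:45–18:00.
Priya ∩ Lars: 08:45–09:00, 12:15–14:15, 16:15–17:30.
Priya ∩ Lars ∩ Beatriz: 12:15–13:45, 14:00–14:15, 16:45–17:00.
Priya ∩ Lars ∩ Beatriz ∩ Callum: 12:45–13:45, 14:00–14:15, 16:45–17:00.
Windows ≥ 60 min: 12:45–13:45.
Earliest such window starts at 12:45.

12:45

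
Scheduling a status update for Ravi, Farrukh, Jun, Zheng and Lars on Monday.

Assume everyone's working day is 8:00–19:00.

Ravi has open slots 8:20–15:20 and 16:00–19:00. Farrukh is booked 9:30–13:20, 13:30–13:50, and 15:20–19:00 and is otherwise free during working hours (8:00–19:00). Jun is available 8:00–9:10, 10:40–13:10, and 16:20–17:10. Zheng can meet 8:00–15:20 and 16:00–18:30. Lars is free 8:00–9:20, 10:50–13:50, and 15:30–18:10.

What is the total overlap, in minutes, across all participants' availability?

Farrukh free within 08:00–19:00: 08:00–09:30, 13:20–13:30, 13:50–15:20.
Ravi ∩ Farrukh: 08:20–09:30, 13:20–13:30, 13:50–15:20.
Ravi ∩ Farrukh ∩ Jun: 08:20–09:10.
Ravi ∩ Farrukh ∩ Jun ∩ Zheng: 08:20–09:10.
Ravi ∩ Farrukh ∩ Jun ∩ Zheng ∩ Lars: 08:20–09:10.
Total common minutes: 50.

50 minutes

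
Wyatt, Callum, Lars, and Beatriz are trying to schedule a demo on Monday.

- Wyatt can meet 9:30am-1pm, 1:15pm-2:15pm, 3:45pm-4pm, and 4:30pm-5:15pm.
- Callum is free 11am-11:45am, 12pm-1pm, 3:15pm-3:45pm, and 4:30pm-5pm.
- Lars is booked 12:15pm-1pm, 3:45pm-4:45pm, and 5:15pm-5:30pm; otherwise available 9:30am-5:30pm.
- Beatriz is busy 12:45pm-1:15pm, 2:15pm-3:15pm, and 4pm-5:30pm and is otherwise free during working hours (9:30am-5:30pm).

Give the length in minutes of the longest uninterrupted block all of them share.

45 minutes

Lars free within 09:30–17:30: 09:30–12:15, 13:00–15:45, 16:45–17:15.
Beatriz free within 09:30–17:30: 09:30–12:45, 13:15–14:15, 15:15–16:00.
Wyatt ∩ Callum: 11:00–11:45, 12:00–13:00, 16:30–17:00.
Wyatt ∩ Callum ∩ Lars: 11:00–11:45, 12:00–12:15, 16:45–17:00.
Wyatt ∩ Callum ∩ Lars ∩ Beatriz: 11:00–11:45, 12:00–12:15.
Common window lengths: 45, 15 min; longest is 45.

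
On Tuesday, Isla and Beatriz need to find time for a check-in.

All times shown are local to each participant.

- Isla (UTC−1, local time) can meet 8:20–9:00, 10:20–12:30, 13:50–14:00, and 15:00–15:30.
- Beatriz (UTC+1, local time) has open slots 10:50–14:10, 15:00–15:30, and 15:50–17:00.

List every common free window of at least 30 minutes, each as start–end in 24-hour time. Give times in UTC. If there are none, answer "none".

11:20–13:10

Isla → UTC: 09:20–10:00, 11:20–13:30, 14:50–15:00, 16:00–16:30.
Beatriz → UTC: 09:50–13:10, 14:00–14:30, 14:50–16:00.
Isla ∩ Beatriz: 09:50–10:00, 11:20–13:10, 14:50–15:00.
Windows ≥ 30 min: 11:20–13:10.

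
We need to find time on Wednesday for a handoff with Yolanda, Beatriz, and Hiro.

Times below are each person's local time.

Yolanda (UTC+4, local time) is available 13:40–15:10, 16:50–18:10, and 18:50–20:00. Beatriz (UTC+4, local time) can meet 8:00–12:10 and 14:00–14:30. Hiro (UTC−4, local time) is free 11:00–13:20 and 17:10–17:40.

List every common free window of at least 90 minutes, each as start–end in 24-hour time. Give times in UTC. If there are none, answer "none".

none

Yolanda → UTC: 09:40–11:10, 12:50–14:10, 14:50–16:00.
Beatriz → UTC: 04:00–08:10, 10:00–10:30.
Hiro → UTC: 15:00–17:20, 21:10–21:40.
Yolanda ∩ Beatriz: 10:00–10:30.
Yolanda ∩ Beatriz ∩ Hiro: (none).
Windows ≥ 90 min: (none).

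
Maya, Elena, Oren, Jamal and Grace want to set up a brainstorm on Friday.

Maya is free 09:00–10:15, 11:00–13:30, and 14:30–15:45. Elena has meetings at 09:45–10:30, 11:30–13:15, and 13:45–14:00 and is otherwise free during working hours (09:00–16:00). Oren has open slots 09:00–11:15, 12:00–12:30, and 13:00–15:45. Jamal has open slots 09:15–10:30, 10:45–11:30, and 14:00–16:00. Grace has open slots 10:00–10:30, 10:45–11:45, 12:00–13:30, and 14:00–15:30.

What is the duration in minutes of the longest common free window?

Elena free within 09:00–16:00: 09:00–09:45, 10:30–11:30, 13:15–13:45, 14:00–16:00.
Maya ∩ Elena: 09:00–09:45, 11:00–11:30, 13:15–13:30, 14:30–15:45.
Maya ∩ Elena ∩ Oren: 09:00–09:45, 11:00–11:15, 13:15–13:30, 14:30–15:45.
Maya ∩ Elena ∩ Oren ∩ Jamal: 09:15–09:45, 11:00–11:15, 14:30–15:45.
Maya ∩ Elena ∩ Oren ∩ Jamal ∩ Grace: 11:00–11:15, 14:30–15:30.
Common window lengths: 15, 60 min; longest is 60.

60 minutes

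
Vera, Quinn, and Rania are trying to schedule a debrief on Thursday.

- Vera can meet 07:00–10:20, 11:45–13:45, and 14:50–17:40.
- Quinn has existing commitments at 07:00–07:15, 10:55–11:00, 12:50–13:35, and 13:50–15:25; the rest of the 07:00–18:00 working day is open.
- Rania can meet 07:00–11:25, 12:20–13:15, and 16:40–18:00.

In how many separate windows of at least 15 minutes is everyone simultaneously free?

3

Quinn free within 07:00–18:00: 07:15–10:55, 11:00–12:50, 13:35–13:50, 15:25–18:00.
Vera ∩ Quinn: 07:15–10:20, 11:45–12:50, 13:35–13:45, 15:25–17:40.
Vera ∩ Quinn ∩ Rania: 07:15–10:20, 12:20–12:50, 16:40–17:40.
Windows ≥ 15 min: 07:15–10:20, 12:20–12:50, 16:40–17:40.
That's 3 windows.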